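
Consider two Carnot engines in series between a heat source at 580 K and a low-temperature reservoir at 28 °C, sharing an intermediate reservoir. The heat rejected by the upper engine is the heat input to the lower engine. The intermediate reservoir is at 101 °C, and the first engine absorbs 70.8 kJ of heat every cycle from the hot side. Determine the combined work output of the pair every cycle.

W_total ≈ 34.0 kJ

T_C = 28 °C → 28 + 273.15 = 301.15 K.
Two reversible stages in series are equivalent to a single Carnot engine between T_H and T_C, so η_total = 1 − T_C/T_H = 1 − 301.15/580.00 = 0.4808.
W_total = η_total · Q_H = 0.4808 × 70.8 = 34.0 kJ.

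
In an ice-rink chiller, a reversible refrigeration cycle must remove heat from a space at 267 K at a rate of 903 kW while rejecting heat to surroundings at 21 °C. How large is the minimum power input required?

Ẇ_in ≈ 91.8 kW

T_H = 21 °C → 21 + 273.15 = 294.15 K.
For a reversible refrigerator, COP_R = T_C/(T_H − T_C) = 267.00/27.15 = 9.8343.
W = Q_C/COP_R = 903/9.8343 = 91.8 kW.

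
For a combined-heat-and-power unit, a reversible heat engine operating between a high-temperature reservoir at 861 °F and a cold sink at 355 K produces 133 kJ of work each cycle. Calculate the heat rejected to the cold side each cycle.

T_H = 861 °F → (861 − 32) × 5/9 = 460.56 °C = 733.71 K.
Carnot efficiency: η = 1 − T_C/T_H = 1 − 355.00/733.71 = 0.5162.
Since Q_C/Q_H = T_C/T_H and Q_H = W/η, Q_C = W·T_C/(T_H − T_C) = 133 × 355.00/378.71 = 125 kJ.

Q_C ≈ 125 kJ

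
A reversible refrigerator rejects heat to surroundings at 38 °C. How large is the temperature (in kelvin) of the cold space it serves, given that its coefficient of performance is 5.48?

T_C ≈ 263.1 K

T_H = 38 °C → 38 + 273.15 = 311.15 K.
COP_R = T_C/(T_H − T_C) ⇒ T_C = T_H·COP_R/(1 + COP_R) = 311.15 × 5.48/(1 + 5.48) = 263.1 K.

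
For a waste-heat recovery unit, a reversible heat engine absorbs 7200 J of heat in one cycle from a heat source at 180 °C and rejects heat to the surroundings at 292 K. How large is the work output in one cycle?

T_H = 180 °C → 180 + 273.15 = 453.15 K.
Carnot efficiency: η = 1 − T_C/T_H = 1 − 292.00/453.15 = 0.3556.
W = η·Q_H = 0.3556 × 7200 = 2560 J.

W ≈ 2560 J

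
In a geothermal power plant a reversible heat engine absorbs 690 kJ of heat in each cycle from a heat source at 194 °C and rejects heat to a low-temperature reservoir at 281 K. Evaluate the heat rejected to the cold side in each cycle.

Q_C ≈ 415 kJ

T_H = 194 °C → 194 + 273.15 = 467.15 K.
η_rev = 1 − T_C/T_H = 1 − 281.00/467.15 = 0.3985.
For a reversible cycle Q_C/Q_H = T_C/T_H, so Q_C = 690 × 281.00/467.15 = 415 kJ.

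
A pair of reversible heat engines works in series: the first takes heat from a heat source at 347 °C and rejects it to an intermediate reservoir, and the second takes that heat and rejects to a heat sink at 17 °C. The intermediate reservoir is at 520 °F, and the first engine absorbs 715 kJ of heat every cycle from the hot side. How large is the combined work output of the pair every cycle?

T_H = 347 °C → 347 + 273.15 = 620.15 K.
T_C = 17 °C → 17 + 273.15 = 290.15 K.
Two reversible stages in series are equivalent to a single Carnot engine between T_H and T_C, so η_total = 1 − T_C/T_H = 1 − 290.15/620.15 = 0.5321.
W_total = η_total · Q_H = 0.5321 × 715 = 380 kJ.

W_total ≈ 380 kJ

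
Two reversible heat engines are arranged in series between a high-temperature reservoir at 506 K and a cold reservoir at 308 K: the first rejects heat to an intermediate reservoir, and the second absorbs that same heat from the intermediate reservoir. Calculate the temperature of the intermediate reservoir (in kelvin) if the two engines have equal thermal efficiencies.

T_m ≈ 395 K

Equal efficiencies require 1 − T_m/T_H = 1 − T_C/T_m, i.e. T_m/T_H = T_C/T_m, so T_m = √(T_H·T_C) = √(506.00 × 308.00) = 395 K.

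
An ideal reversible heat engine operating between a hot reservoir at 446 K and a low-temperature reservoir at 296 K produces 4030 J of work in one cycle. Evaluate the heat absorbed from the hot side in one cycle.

Q_H ≈ 11980 J

For a reversible engine, η = 1 − T_C/T_H = 1 − 296.00/446.00 = 0.3363.
Q_H = W/η = 4030/0.3363 = 11980 J.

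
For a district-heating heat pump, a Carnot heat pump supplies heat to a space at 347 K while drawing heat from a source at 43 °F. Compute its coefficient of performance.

COP_HP ≈ 5.12

T_C = 43 °F → (43 − 32) × 5/9 = 6.11 °C = 279.26 K.
COP_HP = T_H/(T_H − T_C) = 347.00/(347.00 − 279.26) = 5.12.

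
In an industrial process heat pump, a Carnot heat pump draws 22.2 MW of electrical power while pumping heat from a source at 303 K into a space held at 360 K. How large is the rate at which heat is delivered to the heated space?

COP_HP = T_H/(T_H − T_C) = 360.00/57.00 = 6.3158.
Q_H = COP_HP · W = 6.3158 × 22.2 = 140 MW.

Q̇_H ≈ 140 MW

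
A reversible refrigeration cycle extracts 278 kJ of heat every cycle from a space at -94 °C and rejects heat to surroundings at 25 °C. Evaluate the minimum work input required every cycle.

W_in ≈ 185 kJ

T_H = 25 °C → 25 + 273.15 = 298.15 K.
T_C = -94 °C → -94 + 273.15 = 179.15 K.
The reversible coefficient of performance is COP_R = T_C/(T_H − T_C) = 179.15/119.00 = 1.5055.
W = Q_C/COP_R = 278/1.5055 = 185 kJ.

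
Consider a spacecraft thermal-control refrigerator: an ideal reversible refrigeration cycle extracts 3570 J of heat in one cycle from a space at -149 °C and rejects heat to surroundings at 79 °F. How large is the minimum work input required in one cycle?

W_in ≈ 5040 J

T_H = 79 °F → (79 − 32) × 5/9 = 26.11 °C = 299.26 K.
T_C = -149 °C → -149 + 273.15 = 124.15 K.
Carnot COP: COP_R = T_C/(T_H − T_C) = 124.15/175.11 = 0.7090.
W = Q_C/COP_R = 3570/0.7090 = 5040 J.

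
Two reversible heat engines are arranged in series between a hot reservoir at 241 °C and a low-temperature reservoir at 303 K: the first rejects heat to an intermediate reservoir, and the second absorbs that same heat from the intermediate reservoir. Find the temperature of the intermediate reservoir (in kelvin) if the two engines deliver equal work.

T_H = 241 °C → 241 + 273.15 = 514.15 K.
For reversible stages Q_m = Q_H·(T_m/T_H). Setting W₁ = Q_H(1 − T_m/T_H) equal to W₂ = Q_m(1 − T_C/T_m) = Q_H·(T_m − T_C)/T_H gives T_H − T_m = T_m − T_C, so T_m = (T_H + T_C)/2 = (514.15 + 303.00)/2 = 409 K.

T_m ≈ 409 K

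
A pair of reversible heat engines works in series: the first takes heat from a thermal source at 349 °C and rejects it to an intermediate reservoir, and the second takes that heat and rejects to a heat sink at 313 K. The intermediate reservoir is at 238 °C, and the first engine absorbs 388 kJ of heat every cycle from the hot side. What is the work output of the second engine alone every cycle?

T_H = 349 °C → 349 + 273.15 = 622.15 K.
T_m = 238 °C → 238 + 273.15 = 511.15 K.
Heat entering the second stage: Q_m = Q_H·(T_m/T_H) = 388 × 511.15/622.15 = 319 kJ.
Second-stage efficiency η₂ = 1 − T_C/T_m = 1 − 313.00/511.15 = 0.3877, so W₂ = η₂·Q_m = 124 kJ.

W₂ ≈ 124 kJ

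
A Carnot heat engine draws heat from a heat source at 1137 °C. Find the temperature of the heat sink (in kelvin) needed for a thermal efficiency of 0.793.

T_C ≈ 292 K

T_H = 1137 °C → 1137 + 273.15 = 1410.15 K.
From η = 1 − T_C/T_H, T_C = T_H·(1 − η) = 1410.15 × (1 − 0.793) = 292 K.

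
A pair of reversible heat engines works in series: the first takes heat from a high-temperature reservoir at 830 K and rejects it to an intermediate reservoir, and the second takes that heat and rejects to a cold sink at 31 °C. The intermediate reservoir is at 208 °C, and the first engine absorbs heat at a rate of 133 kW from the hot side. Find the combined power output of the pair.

T_C = 31 °C → 31 + 273.15 = 304.15 K.
Two reversible stages in series are equivalent to a single Carnot engine between T_H and T_C, so η_total = 1 − T_C/T_H = 1 − 304.15/830.00 = 0.6336.
W_total = η_total · Q_H = 0.6336 × 133 = 84.3 kW.

Ẇ_total ≈ 84.3 kW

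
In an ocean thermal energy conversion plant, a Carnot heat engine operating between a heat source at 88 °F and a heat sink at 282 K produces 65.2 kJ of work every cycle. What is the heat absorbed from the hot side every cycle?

T_H = 88 °F → (88 − 32) × 5/9 = 31.11 °C = 304.26 K.
Carnot efficiency: η = 1 − T_C/T_H = 1 − 282.00/304.26 = 0.0732.
Q_H = W/η = 65.2/0.0732 = 891 kJ.

Q_H ≈ 891 kJ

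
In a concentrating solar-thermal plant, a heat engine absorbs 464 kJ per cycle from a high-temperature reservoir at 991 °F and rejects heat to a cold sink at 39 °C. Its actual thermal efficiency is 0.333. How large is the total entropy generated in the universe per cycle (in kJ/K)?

ΔS_univ ≈ 0.4157 kJ/K

T_H = 991 °F → (991 − 32) × 5/9 = 532.78 °C = 805.93 K.
T_C = 39 °C → 39 + 273.15 = 312.15 K.
W = η·Q_H = 0.333 × 464 = 154.5 kJ, so Q_C = Q_H − W = 309.5 kJ.
The hot reservoir loses entropy Q_H/T_H = 464/805.93 = 0.5757 kJ/K; the cold reservoir gains Q_C/T_C = 309.5/312.15 = 0.9915 kJ/K.
ΔS_univ = −Q_H/T_H + Q_C/T_C = 0.4157 kJ/K (> 0, since η = 0.333 < η_Carnot = 0.613).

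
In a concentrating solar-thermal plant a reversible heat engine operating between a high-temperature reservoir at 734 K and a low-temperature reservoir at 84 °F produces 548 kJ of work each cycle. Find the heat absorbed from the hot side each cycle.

T_C = 84 °F → (84 − 32) × 5/9 = 28.89 °C = 302.04 K.
For a reversible engine, η = 1 − T_C/T_H = 1 − 302.04/734.00 = 0.5885.
Q_H = W/η = 548/0.5885 = 931.2 kJ.

Q_H ≈ 931.2 kJ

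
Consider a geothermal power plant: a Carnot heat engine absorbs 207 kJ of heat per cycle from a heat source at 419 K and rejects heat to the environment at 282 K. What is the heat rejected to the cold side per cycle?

Carnot efficiency: η = 1 − T_C/T_H = 1 − 282.00/419.00 = 0.3270.
For a reversible cycle Q_C/Q_H = T_C/T_H, so Q_C = 207 × 282.00/419.00 = 139 kJ.

Q_C ≈ 139 kJ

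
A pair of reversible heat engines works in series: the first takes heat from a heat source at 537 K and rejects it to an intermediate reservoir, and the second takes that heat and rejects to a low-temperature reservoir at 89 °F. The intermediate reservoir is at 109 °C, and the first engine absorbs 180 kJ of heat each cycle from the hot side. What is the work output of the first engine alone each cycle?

T_C = 89 °F → (89 − 32) × 5/9 = 31.67 °C = 304.82 K.
T_m = 109 °C → 109 + 273.15 = 382.15 K.
First-stage efficiency η₁ = 1 − T_m/T_H = 1 − 382.15/537.00 = 0.2884.
W₁ = η₁·Q_H = 0.2884 × 180 = 51.9 kJ.

W₁ ≈ 51.9 kJ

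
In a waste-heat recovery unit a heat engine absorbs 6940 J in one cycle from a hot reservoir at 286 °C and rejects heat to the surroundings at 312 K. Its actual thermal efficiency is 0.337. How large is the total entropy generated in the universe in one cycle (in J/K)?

T_H = 286 °C → 286 + 273.15 = 559.15 K.
W = η·Q_H = 0.337 × 6940 = 2339 J, so Q_C = Q_H − W = 4601 J.
Reservoir entropy changes: ΔS_H = −Q_H/T_H = −6940/559.15 = -12.41 J/K and ΔS_C = +Q_C/T_C = 4601/312.00 = 14.75 J/K.
ΔS_univ = −Q_H/T_H + Q_C/T_C = 2.34 J/K (> 0, since η = 0.337 < η_Carnot = 0.442).

ΔS_univ ≈ 2.34 J/K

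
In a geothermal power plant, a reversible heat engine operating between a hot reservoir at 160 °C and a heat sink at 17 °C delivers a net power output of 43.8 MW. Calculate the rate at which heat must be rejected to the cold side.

T_H = 160 °C → 160 + 273.15 = 433.15 K.
T_C = 17 °C → 17 + 273.15 = 290.15 K.
η_rev = 1 − T_C/T_H = 1 − 290.15/433.15 = 0.3301.
Since Q_C/Q_H = T_C/T_H and Q_H = W/η, Q_C = W·T_C/(T_H − T_C) = 43.8 × 290.15/143.00 = 88.9 MW.

Q̇_C ≈ 88.9 MW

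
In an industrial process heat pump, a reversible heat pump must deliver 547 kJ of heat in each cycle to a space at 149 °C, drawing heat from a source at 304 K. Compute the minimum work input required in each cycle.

T_H = 149 °C → 149 + 273.15 = 422.15 K.
The Carnot heat-pump COP is COP_HP = T_H/(T_H − T_C) = 422.15/118.15 = 3.5730.
W = Q_H/COP_HP = 547/3.5730 = 153 kJ.

W_in ≈ 153 kJ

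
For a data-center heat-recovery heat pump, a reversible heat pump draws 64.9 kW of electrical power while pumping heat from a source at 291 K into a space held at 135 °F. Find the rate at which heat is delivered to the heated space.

Q̇_H ≈ 544.6 kW

T_H = 135 °F → (135 − 32) × 5/9 = 57.22 °C = 330.37 K.
Reversible heating COP: COP_HP = T_H/(T_H − T_C) = 330.37/39.37 = 8.3910.
Q_H = COP_HP · W = 8.3910 × 64.9 = 544.6 kW.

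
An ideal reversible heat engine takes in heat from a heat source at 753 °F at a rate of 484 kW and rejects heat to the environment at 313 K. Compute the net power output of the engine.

T_H = 753 °F → (753 − 32) × 5/9 = 400.56 °C = 673.71 K.
Since the cycle is reversible, η = 1 − T_C/T_H = 1 − 313.00/673.71 = 0.5354.
W = η·Q_H = 0.5354 × 484 = 259 kW.

Ẇ ≈ 259 kW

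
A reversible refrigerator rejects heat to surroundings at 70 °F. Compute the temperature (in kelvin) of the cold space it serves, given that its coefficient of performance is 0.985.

T_C ≈ 146.0 K

T_H = 70 °F → (70 − 32) × 5/9 = 21.11 °C = 294.26 K.
COP_R = T_C/(T_H − T_C) ⇒ T_C = T_H·COP_R/(1 + COP_R) = 294.26 × 0.985/(1 + 0.985) = 146.0 K.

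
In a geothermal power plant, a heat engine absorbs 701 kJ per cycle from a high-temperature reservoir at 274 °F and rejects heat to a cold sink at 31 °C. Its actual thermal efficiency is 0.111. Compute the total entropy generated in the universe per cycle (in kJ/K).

T_H = 274 °F → (274 − 32) × 5/9 = 134.44 °C = 407.59 K.
T_C = 31 °C → 31 + 273.15 = 304.15 K.
W = η·Q_H = 0.111 × 701 = 77.81 kJ, so Q_C = Q_H − W = 623.2 kJ.
Entropy balance on the reservoirs: −Q_H/T_H = -1.720 kJ/K, +Q_C/T_C = 2.049 kJ/K.
ΔS_univ = −Q_H/T_H + Q_C/T_C = 0.329 kJ/K (> 0, since η = 0.111 < η_Carnot = 0.254).

ΔS_univ ≈ 0.329 kJ/K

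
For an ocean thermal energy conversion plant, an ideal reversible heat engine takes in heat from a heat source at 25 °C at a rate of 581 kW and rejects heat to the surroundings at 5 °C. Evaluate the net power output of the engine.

T_H = 25 °C → 25 + 273.15 = 298.15 K.
T_C = 5 °C → 5 + 273.15 = 278.15 K.
Carnot efficiency: η = 1 − T_C/T_H = 1 − 278.15/298.15 = 0.0671.
W = η·Q_H = 0.0671 × 581 = 39.0 kW.

Ẇ ≈ 39.0 kW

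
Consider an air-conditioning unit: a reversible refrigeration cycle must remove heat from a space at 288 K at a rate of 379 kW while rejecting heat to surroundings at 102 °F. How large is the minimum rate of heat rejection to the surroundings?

Q̇_H ≈ 411 kW

T_H = 102 °F → (102 − 32) × 5/9 = 38.89 °C = 312.04 K.
For a reversible cycle Q_H/Q_C = T_H/T_C, so Q_H = Q_C·T_H/T_C = 379 × 312.04/288.00 = 411 kW.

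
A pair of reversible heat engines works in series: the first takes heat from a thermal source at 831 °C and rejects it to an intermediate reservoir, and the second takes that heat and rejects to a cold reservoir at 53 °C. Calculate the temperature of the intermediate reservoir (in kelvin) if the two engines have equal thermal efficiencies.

T_H = 831 °C → 831 + 273.15 = 1104.15 K.
T_C = 53 °C → 53 + 273.15 = 326.15 K.
Equal efficiencies require 1 − T_m/T_H = 1 − T_C/T_m, i.e. T_m/T_H = T_C/T_m, so T_m = √(T_H·T_C) = √(1104.15 × 326.15) = 600 K.

T_m ≈ 600 K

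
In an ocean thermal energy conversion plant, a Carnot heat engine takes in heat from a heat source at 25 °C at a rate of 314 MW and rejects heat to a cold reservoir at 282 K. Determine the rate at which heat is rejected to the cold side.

Q̇_C ≈ 297.0 MW

T_H = 25 °C → 25 + 273.15 = 298.15 K.
Carnot efficiency: η = 1 − T_C/T_H = 1 − 282.00/298.15 = 0.0542.
For a reversible cycle Q_C/Q_H = T_C/T_H, so Q_C = 314 × 282.00/298.15 = 297.0 MW.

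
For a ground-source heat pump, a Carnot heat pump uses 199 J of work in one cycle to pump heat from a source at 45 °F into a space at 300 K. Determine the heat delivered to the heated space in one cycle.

T_C = 45 °F → (45 − 32) × 5/9 = 7.22 °C = 280.37 K.
For a reversible heat pump, COP_HP = T_H/(T_H − T_C) = 300.00/19.63 = 15.2845.
Q_H = COP_HP · W = 15.2845 × 199 = 3040 J.

Q_H ≈ 3040 J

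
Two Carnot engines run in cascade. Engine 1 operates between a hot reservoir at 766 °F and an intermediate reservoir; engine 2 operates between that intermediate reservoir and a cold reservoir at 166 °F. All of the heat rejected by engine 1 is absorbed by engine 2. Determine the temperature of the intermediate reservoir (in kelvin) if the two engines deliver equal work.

T_m ≈ 514 K

T_H = 766 °F → (766 − 32) × 5/9 = 407.78 °C = 680.93 K.
T_C = 166 °F → (166 − 32) × 5/9 = 74.44 °C = 347.59 K.
For reversible stages Q_m = Q_H·(T_m/T_H). Setting W₁ = Q_H(1 − T_m/T_H) equal to W₂ = Q_m(1 − T_C/T_m) = Q_H·(T_m − T_C)/T_H gives T_H − T_m = T_m − T_C, so T_m = (T_H + T_C)/2 = (680.93 + 347.59)/2 = 514 K.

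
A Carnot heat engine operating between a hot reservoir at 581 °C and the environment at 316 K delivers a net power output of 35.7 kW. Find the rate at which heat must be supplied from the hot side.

Q̇_H ≈ 56.7 kW

T_H = 581 °C → 581 + 273.15 = 854.15 K.
Since the cycle is reversible, η = 1 − T_C/T_H = 1 − 316.00/854.15 = 0.6300.
Q_H = W/η = 35.7/0.6300 = 56.7 kW.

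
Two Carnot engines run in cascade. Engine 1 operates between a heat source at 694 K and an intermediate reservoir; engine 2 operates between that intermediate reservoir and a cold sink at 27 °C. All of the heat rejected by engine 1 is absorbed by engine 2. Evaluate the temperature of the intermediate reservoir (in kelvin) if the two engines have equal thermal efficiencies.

T_m ≈ 456 K

T_C = 27 °C → 27 + 273.15 = 300.15 K.
Equal efficiencies require 1 − T_m/T_H = 1 − T_C/T_m, i.e. T_m/T_H = T_C/T_m, so T_m = √(T_H·T_C) = √(694.00 × 300.15) = 456 K.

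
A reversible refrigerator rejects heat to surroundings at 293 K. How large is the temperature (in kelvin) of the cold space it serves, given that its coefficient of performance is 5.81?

COP_R = T_C/(T_H − T_C) ⇒ T_C = T_H·COP_R/(1 + COP_R) = 293.00 × 5.81/(1 + 5.81) = 250 K.

T_C ≈ 250 K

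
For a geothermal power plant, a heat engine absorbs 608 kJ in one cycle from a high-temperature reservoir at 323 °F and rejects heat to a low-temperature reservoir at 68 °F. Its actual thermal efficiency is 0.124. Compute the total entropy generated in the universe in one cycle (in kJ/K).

T_H = 323 °F → (323 − 32) × 5/9 = 161.67 °C = 434.82 K.
T_C = 68 °F → (68 − 32) × 5/9 = 20.00 °C = 293.15 K.
W = η·Q_H = 0.124 × 608 = 75.39 kJ, so Q_C = Q_H − W = 532.6 kJ.
Reservoir entropy changes: ΔS_H = −Q_H/T_H = −608/434.82 = -1.398 kJ/K and ΔS_C = +Q_C/T_C = 532.6/293.15 = 1.817 kJ/K.
ΔS_univ = −Q_H/T_H + Q_C/T_C = 0.419 kJ/K (> 0, since η = 0.124 < η_Carnot = 0.326).

ΔS_univ ≈ 0.419 kJ/K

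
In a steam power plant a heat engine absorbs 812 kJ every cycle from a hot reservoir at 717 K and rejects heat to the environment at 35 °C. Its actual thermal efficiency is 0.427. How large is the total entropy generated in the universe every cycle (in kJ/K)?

ΔS_univ ≈ 0.3774 kJ/K

T_C = 35 °C → 35 + 273.15 = 308.15 K.
W = η·Q_H = 0.427 × 812 = 346.7 kJ, so Q_C = Q_H − W = 465.3 kJ.
The hot reservoir loses entropy Q_H/T_H = 812/717.00 = 1.132 kJ/K; the cold reservoir gains Q_C/T_C = 465.3/308.15 = 1.510 kJ/K.
ΔS_univ = −Q_H/T_H + Q_C/T_C = 0.3774 kJ/K (> 0, since η = 0.427 < η_Carnot = 0.570).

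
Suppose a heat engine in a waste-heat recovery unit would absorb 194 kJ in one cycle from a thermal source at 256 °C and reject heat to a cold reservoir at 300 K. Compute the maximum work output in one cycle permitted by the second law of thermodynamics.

W_max ≈ 84.0 kJ

T_H = 256 °C → 256 + 273.15 = 529.15 K.
The upper bound on efficiency is η_max = 1 − T_C/T_H = 1 − 300.00/529.15 = 0.4331.
W_max = η_max · Q_H = 0.4331 × 194 = 84.0 kJ.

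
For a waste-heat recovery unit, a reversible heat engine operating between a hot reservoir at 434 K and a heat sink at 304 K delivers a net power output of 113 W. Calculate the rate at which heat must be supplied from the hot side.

Q̇_H ≈ 377 W

The Carnot efficiency is η = 1 − T_C/T_H = 1 − 304.00/434.00 = 0.2995.
Q_H = W/η = 113/0.2995 = 377 W.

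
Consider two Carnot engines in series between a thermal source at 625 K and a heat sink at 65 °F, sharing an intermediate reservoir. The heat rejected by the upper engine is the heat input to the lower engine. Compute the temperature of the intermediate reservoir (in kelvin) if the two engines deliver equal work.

T_m ≈ 458.2 K

T_C = 65 °F → (65 − 32) × 5/9 = 18.33 °C = 291.48 K.
For reversible stages Q_m = Q_H·(T_m/T_H). Setting W₁ = Q_H(1 − T_m/T_H) equal to W₂ = Q_m(1 − T_C/T_m) = Q_H·(T_m − T_C)/T_H gives T_H − T_m = T_m − T_C, so T_m = (T_H + T_C)/2 = (625.00 + 291.48)/2 = 458.2 K.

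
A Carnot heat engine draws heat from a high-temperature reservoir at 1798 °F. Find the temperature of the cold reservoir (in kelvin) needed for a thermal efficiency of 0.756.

T_C ≈ 306.0 K

T_H = 1798 °F → (1798 − 32) × 5/9 = 981.11 °C = 1254.26 K.
From η = 1 − T_C/T_H, T_C = T_H·(1 − η) = 1254.26 × (1 − 0.756) = 306.0 K.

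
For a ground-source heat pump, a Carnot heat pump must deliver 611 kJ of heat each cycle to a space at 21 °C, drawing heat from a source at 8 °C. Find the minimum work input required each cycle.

T_H = 21 °C → 21 + 273.15 = 294.15 K.
T_C = 8 °C → 8 + 273.15 = 281.15 K.
The Carnot heat-pump COP is COP_HP = T_H/(T_H − T_C) = 294.15/13.00 = 22.6269.
W = Q_H/COP_HP = 611/22.6269 = 27.00 kJ.

W_in ≈ 27.00 kJ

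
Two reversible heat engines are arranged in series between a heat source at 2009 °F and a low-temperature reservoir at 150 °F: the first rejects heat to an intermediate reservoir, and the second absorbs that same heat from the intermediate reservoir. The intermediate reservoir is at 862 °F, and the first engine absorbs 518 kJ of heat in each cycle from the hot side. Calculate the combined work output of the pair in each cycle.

T_H = 2009 °F → (2009 − 32) × 5/9 = 1098.33 °C = 1371.48 K.
T_C = 150 °F → (150 − 32) × 5/9 = 65.56 °C = 338.71 K.
Two reversible stages in series are equivalent to a single Carnot engine between T_H and T_C, so η_total = 1 − T_C/T_H = 1 − 338.71/1371.48 = 0.7530.
W_total = η_total · Q_H = 0.7530 × 518 = 390 kJ.

W_total ≈ 390 kJ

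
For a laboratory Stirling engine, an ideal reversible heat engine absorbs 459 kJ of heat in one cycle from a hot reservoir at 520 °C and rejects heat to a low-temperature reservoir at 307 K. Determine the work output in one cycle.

W ≈ 281 kJ

T_H = 520 °C → 520 + 273.15 = 793.15 K.
The Carnot efficiency is η = 1 − T_C/T_H = 1 − 307.00/793.15 = 0.6129.
W = η·Q_H = 0.6129 × 459 = 281 kJ.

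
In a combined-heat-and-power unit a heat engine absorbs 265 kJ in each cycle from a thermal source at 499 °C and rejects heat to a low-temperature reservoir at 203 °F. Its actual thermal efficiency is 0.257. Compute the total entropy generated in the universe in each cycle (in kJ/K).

T_H = 499 °C → 499 + 273.15 = 772.15 K.
T_C = 203 °F → (203 − 32) × 5/9 = 95.00 °C = 368.15 K.
W = η·Q_H = 0.257 × 265 = 68.11 kJ, so Q_C = Q_H − W = 196.9 kJ.
Entropy balance on the reservoirs: −Q_H/T_H = -0.3432 kJ/K, +Q_C/T_C = 0.5348 kJ/K.
ΔS_univ = −Q_H/T_H + Q_C/T_C = 0.192 kJ/K (> 0, since η = 0.257 < η_Carnot = 0.523).

ΔS_univ ≈ 0.192 kJ/K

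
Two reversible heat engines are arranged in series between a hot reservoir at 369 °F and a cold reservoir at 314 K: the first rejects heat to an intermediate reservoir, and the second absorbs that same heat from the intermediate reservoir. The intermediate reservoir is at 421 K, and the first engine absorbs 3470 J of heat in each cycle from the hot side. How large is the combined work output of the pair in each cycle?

T_H = 369 °F → (369 − 32) × 5/9 = 187.22 °C = 460.37 K.
Two reversible stages in series are equivalent to a single Carnot engine between T_H and T_C, so η_total = 1 − T_C/T_H = 1 − 314.00/460.37 = 0.3179.
W_total = η_total · Q_H = 0.3179 × 3470 = 1100 J.

W_total ≈ 1100 J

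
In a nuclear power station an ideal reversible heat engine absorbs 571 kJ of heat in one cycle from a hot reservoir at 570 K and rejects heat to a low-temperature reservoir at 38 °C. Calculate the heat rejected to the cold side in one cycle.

Q_C ≈ 312 kJ

T_C = 38 °C → 38 + 273.15 = 311.15 K.
The Carnot efficiency is η = 1 − T_C/T_H = 1 − 311.15/570.00 = 0.4541.
For a reversible cycle Q_C/Q_H = T_C/T_H, so Q_C = 571 × 311.15/570.00 = 312 kJ.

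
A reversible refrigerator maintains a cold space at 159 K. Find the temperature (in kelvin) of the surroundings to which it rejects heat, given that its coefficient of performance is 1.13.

COP_R = T_C/(T_H − T_C) ⇒ T_H = T_C·(1 + 1/COP_R) = 159.00 × (1 + 1/1.13) = 300 K.

T_H ≈ 300 K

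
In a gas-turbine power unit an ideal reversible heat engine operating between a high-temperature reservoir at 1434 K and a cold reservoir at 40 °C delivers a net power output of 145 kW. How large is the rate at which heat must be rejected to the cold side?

Q̇_C ≈ 40.5 kW

T_C = 40 °C → 40 + 273.15 = 313.15 K.
Carnot efficiency: η = 1 − T_C/T_H = 1 − 313.15/1434.00 = 0.7816.
Since Q_C/Q_H = T_C/T_H and Q_H = W/η, Q_C = W·T_C/(T_H − T_C) = 145 × 313.15/1120.85 = 40.5 kW.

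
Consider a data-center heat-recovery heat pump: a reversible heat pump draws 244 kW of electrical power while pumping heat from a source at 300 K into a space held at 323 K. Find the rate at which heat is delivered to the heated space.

Q̇_H ≈ 3427 kW

The Carnot heat-pump COP is COP_HP = T_H/(T_H − T_C) = 323.00/23.00 = 14.0435.
Q_H = COP_HP · W = 14.0435 × 244 = 3427 kW.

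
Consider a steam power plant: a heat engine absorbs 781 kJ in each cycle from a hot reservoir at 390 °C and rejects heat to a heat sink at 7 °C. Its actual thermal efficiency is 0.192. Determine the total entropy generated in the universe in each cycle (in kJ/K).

ΔS_univ ≈ 1.07 kJ/K

T_H = 390 °C → 390 + 273.15 = 663.15 K.
T_C = 7 °C → 7 + 273.15 = 280.15 K.
W = η·Q_H = 0.192 × 781 = 150.0 kJ, so Q_C = Q_H − W = 631.0 kJ.
The hot reservoir loses entropy Q_H/T_H = 781/663.15 = 1.178 kJ/K; the cold reservoir gains Q_C/T_C = 631.0/280.15 = 2.253 kJ/K.
ΔS_univ = −Q_H/T_H + Q_C/T_C = 1.07 kJ/K (> 0, since η = 0.192 < η_Carnot = 0.578).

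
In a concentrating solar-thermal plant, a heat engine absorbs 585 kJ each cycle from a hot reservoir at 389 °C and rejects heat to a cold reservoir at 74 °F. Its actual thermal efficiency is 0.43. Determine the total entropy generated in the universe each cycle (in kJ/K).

T_H = 389 °C → 389 + 273.15 = 662.15 K.
T_C = 74 °F → (74 − 32) × 5/9 = 23.33 °C = 296.48 K.
W = η·Q_H = 0.43 × 585 = 251.5 kJ, so Q_C = Q_H − W = 333.5 kJ.
The hot reservoir loses entropy Q_H/T_H = 585/662.15 = 0.8835 kJ/K; the cold reservoir gains Q_C/T_C = 333.5/296.48 = 1.125 kJ/K.
ΔS_univ = −Q_H/T_H + Q_C/T_C = 0.241 kJ/K (> 0, since η = 0.43 < η_Carnot = 0.552).

ΔS_univ ≈ 0.241 kJ/K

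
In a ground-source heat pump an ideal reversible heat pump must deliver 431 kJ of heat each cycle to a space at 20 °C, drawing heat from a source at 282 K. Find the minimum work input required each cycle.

W_in ≈ 16.4 kJ

T_H = 20 °C → 20 + 273.15 = 293.15 K.
For a reversible heat pump, COP_HP = T_H/(T_H − T_C) = 293.15/11.15 = 26.2915.
W = Q_H/COP_HP = 431/26.2915 = 16.4 kJ.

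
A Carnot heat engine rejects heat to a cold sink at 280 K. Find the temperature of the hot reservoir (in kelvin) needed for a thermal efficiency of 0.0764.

T_H ≈ 303 K

From η = 1 − T_C/T_H, solving for T_H gives T_H = T_C/(1 − η) = 280.00/(1 − 0.0764) = 303 K.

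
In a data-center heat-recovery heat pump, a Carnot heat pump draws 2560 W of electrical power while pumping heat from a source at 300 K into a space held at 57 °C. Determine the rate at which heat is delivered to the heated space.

Q̇_H ≈ 28000 W

T_H = 57 °C → 57 + 273.15 = 330.15 K.
For a reversible heat pump, COP_HP = T_H/(T_H − T_C) = 330.15/30.15 = 10.9502.
Q_H = COP_HP · W = 10.9502 × 2560 = 28000 W.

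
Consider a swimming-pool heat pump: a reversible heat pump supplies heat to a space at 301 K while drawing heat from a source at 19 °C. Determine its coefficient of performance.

T_C = 19 °C → 19 + 273.15 = 292.15 K.
The Carnot heat-pump COP is COP_HP = T_H/(T_H − T_C) = 301.00/(301.00 − 292.15) = 34.0.

COP_HP ≈ 34.0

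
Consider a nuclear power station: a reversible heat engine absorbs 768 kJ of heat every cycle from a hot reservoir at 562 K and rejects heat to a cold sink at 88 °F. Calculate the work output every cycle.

T_C = 88 °F → (88 − 32) × 5/9 = 31.11 °C = 304.26 K.
Since the cycle is reversible, η = 1 − T_C/T_H = 1 − 304.26/562.00 = 0.4586.
W = η·Q_H = 0.4586 × 768 = 352 kJ.

W ≈ 352 kJ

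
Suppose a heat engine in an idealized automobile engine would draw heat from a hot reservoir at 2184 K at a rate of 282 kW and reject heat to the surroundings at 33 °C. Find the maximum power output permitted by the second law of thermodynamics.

T_C = 33 °C → 33 + 273.15 = 306.15 K.
No engine can exceed the Carnot limit: η_max = 1 − T_C/T_H = 1 − 306.15/2184.00 = 0.8598.
W_max = η_max · Q_H = 0.8598 × 282 = 242.5 kW.

Ẇ_max ≈ 242.5 kW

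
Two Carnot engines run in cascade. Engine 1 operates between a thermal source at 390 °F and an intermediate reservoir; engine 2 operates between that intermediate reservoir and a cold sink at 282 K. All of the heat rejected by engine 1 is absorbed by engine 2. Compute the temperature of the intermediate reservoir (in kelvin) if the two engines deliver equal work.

T_H = 390 °F → (390 − 32) × 5/9 = 198.89 °C = 472.04 K.
For reversible stages Q_m = Q_H·(T_m/T_H). Setting W₁ = Q_H(1 − T_m/T_H) equal to W₂ = Q_m(1 − T_C/T_m) = Q_H·(T_m − T_C)/T_H gives T_H − T_m = T_m − T_C, so T_m = (T_H + T_C)/2 = (472.04 + 282.00)/2 = 377 K.

T_m ≈ 377 K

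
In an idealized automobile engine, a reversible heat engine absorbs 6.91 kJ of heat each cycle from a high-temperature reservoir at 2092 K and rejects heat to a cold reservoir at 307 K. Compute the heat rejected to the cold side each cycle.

For a reversible engine, η = 1 − T_C/T_H = 1 − 307.00/2092.00 = 0.8533.
For a reversible cycle Q_C/Q_H = T_C/T_H, so Q_C = 6.91 × 307.00/2092.00 = 1.01 kJ.

Q_C ≈ 1.01 kJ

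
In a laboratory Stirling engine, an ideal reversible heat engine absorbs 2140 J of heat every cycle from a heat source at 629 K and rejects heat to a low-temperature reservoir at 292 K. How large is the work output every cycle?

The Carnot efficiency is η = 1 − T_C/T_H = 1 − 292.00/629.00 = 0.5358.
W = η·Q_H = 0.5358 × 2140 = 1147 J.

W ≈ 1147 J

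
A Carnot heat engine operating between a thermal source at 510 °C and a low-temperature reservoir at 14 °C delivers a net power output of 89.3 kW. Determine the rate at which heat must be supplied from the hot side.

T_H = 510 °C → 510 + 273.15 = 783.15 K.
T_C = 14 °C → 14 + 273.15 = 287.15 K.
η_rev = 1 − T_C/T_H = 1 − 287.15/783.15 = 0.6333.
Q_H = W/η = 89.3/0.6333 = 141 kW.

Q̇_H ≈ 141 kW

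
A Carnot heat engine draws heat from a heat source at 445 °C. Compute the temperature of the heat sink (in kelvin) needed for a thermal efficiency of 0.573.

T_C ≈ 307 K

T_H = 445 °C → 445 + 273.15 = 718.15 K.
From η = 1 − T_C/T_H, T_C = T_H·(1 − η) = 718.15 × (1 − 0.573) = 307 K.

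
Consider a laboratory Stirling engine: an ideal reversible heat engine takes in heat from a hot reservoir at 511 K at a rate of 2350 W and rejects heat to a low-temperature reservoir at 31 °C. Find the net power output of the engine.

Ẇ ≈ 951 W

T_C = 31 °C → 31 + 273.15 = 304.15 K.
The Carnot efficiency is η = 1 − T_C/T_H = 1 − 304.15/511.00 = 0.4048.
W = η·Q_H = 0.4048 × 2350 = 951 W.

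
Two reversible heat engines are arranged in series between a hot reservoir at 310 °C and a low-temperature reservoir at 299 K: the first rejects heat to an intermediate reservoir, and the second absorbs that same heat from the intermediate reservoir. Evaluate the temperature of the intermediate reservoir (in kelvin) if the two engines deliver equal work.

T_m ≈ 441 K

T_H = 310 °C → 310 + 273.15 = 583.15 K.
For reversible stages Q_m = Q_H·(T_m/T_H). Setting W₁ = Q_H(1 − T_m/T_H) equal to W₂ = Q_m(1 − T_C/T_m) = Q_H·(T_m − T_C)/T_H gives T_H − T_m = T_m − T_C, so T_m = (T_H + T_C)/2 = (583.15 + 299.00)/2 = 441 K.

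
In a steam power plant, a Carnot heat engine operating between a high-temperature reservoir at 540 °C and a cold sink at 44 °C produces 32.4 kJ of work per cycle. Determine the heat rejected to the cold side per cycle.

T_H = 540 °C → 540 + 273.15 = 813.15 K.
T_C = 44 °C → 44 + 273.15 = 317.15 K.
η_rev = 1 − T_C/T_H = 1 − 317.15/813.15 = 0.6100.
Since Q_C/Q_H = T_C/T_H and Q_H = W/η, Q_C = W·T_C/(T_H − T_C) = 32.4 × 317.15/496.00 = 20.7 kJ.

Q_C ≈ 20.7 kJ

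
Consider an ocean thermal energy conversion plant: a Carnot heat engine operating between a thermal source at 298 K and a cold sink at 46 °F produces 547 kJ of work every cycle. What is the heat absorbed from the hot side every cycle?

T_C = 46 °F → (46 − 32) × 5/9 = 7.78 °C = 280.93 K.
η_rev = 1 − T_C/T_H = 1 − 280.93/298.00 = 0.0573.
Q_H = W/η = 547/0.0573 = 9550 kJ.

Q_H ≈ 9550 kJ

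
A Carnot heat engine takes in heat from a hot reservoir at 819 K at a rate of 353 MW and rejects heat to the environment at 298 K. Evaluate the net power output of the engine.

Since the cycle is reversible, η = 1 − T_C/T_H = 1 − 298.00/819.00 = 0.6361.
W = η·Q_H = 0.6361 × 353 = 224.6 MW.

Ẇ ≈ 224.6 MW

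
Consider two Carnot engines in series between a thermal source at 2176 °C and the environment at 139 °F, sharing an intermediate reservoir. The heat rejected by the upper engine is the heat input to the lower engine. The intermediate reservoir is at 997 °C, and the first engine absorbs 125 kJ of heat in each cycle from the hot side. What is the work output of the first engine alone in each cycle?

T_H = 2176 °C → 2176 + 273.15 = 2449.15 K.
T_C = 139 °F → (139 − 32) × 5/9 = 59.44 °C = 332.59 K.
T_m = 997 °C → 997 + 273.15 = 1270.15 K.
First-stage efficiency η₁ = 1 − T_m/T_H = 1 − 1270.15/2449.15 = 0.4814.
W₁ = η₁·Q_H = 0.4814 × 125 = 60.17 kJ.

W₁ ≈ 60.17 kJ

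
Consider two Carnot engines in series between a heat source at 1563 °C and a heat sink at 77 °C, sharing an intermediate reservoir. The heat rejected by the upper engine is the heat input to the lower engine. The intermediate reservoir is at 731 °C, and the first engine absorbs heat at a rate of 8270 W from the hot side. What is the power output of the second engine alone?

Ẇ₂ ≈ 2950 W

T_H = 1563 °C → 1563 + 273.15 = 1836.15 K.
T_C = 77 °C → 77 + 273.15 = 350.15 K.
T_m = 731 °C → 731 + 273.15 = 1004.15 K.
Heat entering the second stage: Q_m = Q_H·(T_m/T_H) = 8270 × 1004.15/1836.15 = 4520 W.
Second-stage efficiency η₂ = 1 − T_C/T_m = 1 − 350.15/1004.15 = 0.6513, so W₂ = η₂·Q_m = 2950 W.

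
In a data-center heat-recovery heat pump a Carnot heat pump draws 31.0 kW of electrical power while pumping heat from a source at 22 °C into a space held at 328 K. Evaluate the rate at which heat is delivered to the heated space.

Q̇_H ≈ 310 kW

T_C = 22 °C → 22 + 273.15 = 295.15 K.
COP_HP = T_H/(T_H − T_C) = 328.00/32.85 = 9.9848.
Q_H = COP_HP · W = 9.9848 × 31.0 = 310 kW.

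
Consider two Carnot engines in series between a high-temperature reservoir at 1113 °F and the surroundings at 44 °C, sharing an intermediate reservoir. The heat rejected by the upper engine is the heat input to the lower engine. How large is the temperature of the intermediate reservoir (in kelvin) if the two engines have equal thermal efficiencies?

T_H = 1113 °F → (1113 − 32) × 5/9 = 600.56 °C = 873.71 K.
T_C = 44 °C → 44 + 273.15 = 317.15 K.
Equal efficiencies require 1 − T_m/T_H = 1 − T_C/T_m, i.e. T_m/T_H = T_C/T_m, so T_m = √(T_H·T_C) = √(873.71 × 317.15) = 526.4 K.

T_m ≈ 526.4 K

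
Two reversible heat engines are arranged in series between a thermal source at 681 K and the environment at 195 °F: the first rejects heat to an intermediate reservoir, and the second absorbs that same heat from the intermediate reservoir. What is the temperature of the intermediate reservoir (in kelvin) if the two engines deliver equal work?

T_m ≈ 522.4 K

T_C = 195 °F → (195 − 32) × 5/9 = 90.56 °C = 363.71 K.
For reversible stages Q_m = Q_H·(T_m/T_H). Setting W₁ = Q_H(1 − T_m/T_H) equal to W₂ = Q_m(1 − T_C/T_m) = Q_H·(T_m − T_C)/T_H gives T_H − T_m = T_m − T_C, so T_m = (T_H + T_C)/2 = (681.00 + 363.71)/2 = 522.4 K.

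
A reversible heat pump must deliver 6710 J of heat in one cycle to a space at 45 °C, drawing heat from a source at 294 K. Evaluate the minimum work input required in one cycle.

W_in ≈ 509.3 J

T_H = 45 °C → 45 + 273.15 = 318.15 K.
Reversible heating COP: COP_HP = T_H/(T_H − T_C) = 318.15/24.15 = 13.1739.
W = Q_H/COP_HP = 6710/13.1739 = 509.3 J.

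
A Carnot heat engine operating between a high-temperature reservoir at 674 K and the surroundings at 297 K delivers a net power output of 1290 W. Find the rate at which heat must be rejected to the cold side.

Q̇_C ≈ 1020 W

η_rev = 1 − T_C/T_H = 1 − 297.00/674.00 = 0.5593.
Since Q_C/Q_H = T_C/T_H and Q_H = W/η, Q_C = W·T_C/(T_H − T_C) = 1290 × 297.00/377.00 = 1020 W.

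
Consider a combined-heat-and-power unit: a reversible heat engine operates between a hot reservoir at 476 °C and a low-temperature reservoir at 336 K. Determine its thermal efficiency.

η ≈ 0.551

T_H = 476 °C → 476 + 273.15 = 749.15 K.
The Carnot efficiency is η = 1 − T_C/T_H = 1 − 336.00/749.15 = 0.551.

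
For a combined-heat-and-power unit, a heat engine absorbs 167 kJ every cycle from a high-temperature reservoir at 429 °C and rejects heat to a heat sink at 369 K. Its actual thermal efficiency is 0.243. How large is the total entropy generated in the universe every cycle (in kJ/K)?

ΔS_univ ≈ 0.1048 kJ/K

T_H = 429 °C → 429 + 273.15 = 702.15 K.
W = η·Q_H = 0.243 × 167 = 40.58 kJ, so Q_C = Q_H − W = 126.4 kJ.
Reservoir entropy changes: ΔS_H = −Q_H/T_H = −167/702.15 = -0.2378 kJ/K and ΔS_C = +Q_C/T_C = 126.4/369.00 = 0.3426 kJ/K.
ΔS_univ = −Q_H/T_H + Q_C/T_C = 0.1048 kJ/K (> 0, since η = 0.243 < η_Carnot = 0.474).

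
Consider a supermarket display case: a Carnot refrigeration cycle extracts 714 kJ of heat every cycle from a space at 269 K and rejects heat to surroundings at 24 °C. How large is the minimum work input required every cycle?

T_H = 24 °C → 24 + 273.15 = 297.15 K.
Carnot COP: COP_R = T_C/(T_H − T_C) = 269.00/28.15 = 9.5560.
W = Q_C/COP_R = 714/9.5560 = 74.7 kJ.

W_in ≈ 74.7 kJ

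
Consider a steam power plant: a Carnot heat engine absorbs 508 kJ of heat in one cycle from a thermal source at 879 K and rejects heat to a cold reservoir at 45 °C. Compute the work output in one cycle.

T_C = 45 °C → 45 + 273.15 = 318.15 K.
Since the cycle is reversible, η = 1 − T_C/T_H = 1 − 318.15/879.00 = 0.6381.
W = η·Q_H = 0.6381 × 508 = 324 kJ.

W ≈ 324 kJ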